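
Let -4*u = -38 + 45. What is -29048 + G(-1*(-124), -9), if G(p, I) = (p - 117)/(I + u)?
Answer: -1249092/43 ≈ -29049.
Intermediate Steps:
u = -7/4 (u = -(-38 + 45)/4 = -¼*7 = -7/4 ≈ -1.7500)
G(p, I) = (-117 + p)/(-7/4 + I) (G(p, I) = (p - 117)/(I - 7/4) = (-117 + p)/(-7/4 + I))
-29048 + G(-1*(-124), -9) = -29048 + 4*(-117 - 1*(-124))/(-7 + 4*(-9)) = -29048 + 4*(-117 + 124)/(-7 - 36) = -29048 + 4*7/(-43) = -29048 + 4*(-1/43)*7 = -29048 - 28/43 = -1249092/43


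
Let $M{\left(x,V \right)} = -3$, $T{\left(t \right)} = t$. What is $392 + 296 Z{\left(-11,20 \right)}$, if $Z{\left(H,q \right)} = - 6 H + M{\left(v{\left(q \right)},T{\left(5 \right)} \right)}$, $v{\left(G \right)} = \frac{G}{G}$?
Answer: $19040$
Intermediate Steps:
$v{\left(G \right)} = 1$
$Z{\left(H,q \right)} = -3 - 6 H$ ($Z{\left(H,q \right)} = - 6 H - 3 = -3 - 6 H$)
$392 + 296 Z{\left(-11,20 \right)} = 392 + 296 \left(-3 - -66\right) = 392 + 296 \left(-3 + 66\right) = 392 + 296 \cdot 63 = 392 + 18648 = 19040$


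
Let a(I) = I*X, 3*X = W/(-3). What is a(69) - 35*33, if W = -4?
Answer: -3373/3 ≈ -1124.3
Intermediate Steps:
X = 4/9 (X = (-4/(-3))/3 = (-4*(-⅓))/3 = (⅓)*(4/3) = 4/9 ≈ 0.44444)
a(I) = 4*I/9 (a(I) = I*(4/9) = 4*I/9)
a(69) - 35*33 = (4/9)*69 - 35*33 = 92/3 - 1155 = -3373/3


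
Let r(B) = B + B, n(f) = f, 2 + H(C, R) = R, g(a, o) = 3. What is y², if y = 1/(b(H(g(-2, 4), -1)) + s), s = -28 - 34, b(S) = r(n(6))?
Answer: 1/2500 ≈ 0.00040000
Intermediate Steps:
H(C, R) = -2 + R
r(B) = 2*B
b(S) = 12 (b(S) = 2*6 = 12)
s = -62
y = -1/50 (y = 1/(12 - 62) = 1/(-50) = -1/50 ≈ -0.020000)
y² = (-1/50)² = 1/2500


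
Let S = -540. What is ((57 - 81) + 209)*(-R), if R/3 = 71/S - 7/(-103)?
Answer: 130721/3708 ≈ 35.254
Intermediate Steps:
R = -3533/18540 (R = 3*(71/(-540) - 7/(-103)) = 3*(71*(-1/540) - 7*(-1/103)) = 3*(-71/540 + 7/103) = 3*(-3533/55620) = -3533/18540 ≈ -0.19056)
((57 - 81) + 209)*(-R) = ((57 - 81) + 209)*(-1*(-3533/18540)) = (-24 + 209)*(3533/18540) = 185*(3533/18540) = 130721/3708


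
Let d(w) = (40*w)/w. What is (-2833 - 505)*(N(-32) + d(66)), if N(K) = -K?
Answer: -240336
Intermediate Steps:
d(w) = 40
(-2833 - 505)*(N(-32) + d(66)) = (-2833 - 505)*(-1*(-32) + 40) = -3338*(32 + 40) = -3338*72 = -240336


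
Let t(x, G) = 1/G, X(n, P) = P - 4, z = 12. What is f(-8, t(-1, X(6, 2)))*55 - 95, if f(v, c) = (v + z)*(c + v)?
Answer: -1965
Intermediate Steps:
X(n, P) = -4 + P
f(v, c) = (12 + v)*(c + v) (f(v, c) = (v + 12)*(c + v) = (12 + v)*(c + v))
f(-8, t(-1, X(6, 2)))*55 - 95 = ((-8)² + 12/(-4 + 2) + 12*(-8) - 8/(-4 + 2))*55 - 95 = (64 + 12/(-2) - 96 - 8/(-2))*55 - 95 = (64 + 12*(-½) - 96 - ½*(-8))*55 - 95 = (64 - 6 - 96 + 4)*55 - 95 = -34*55 - 95 = -1870 - 95 = -1965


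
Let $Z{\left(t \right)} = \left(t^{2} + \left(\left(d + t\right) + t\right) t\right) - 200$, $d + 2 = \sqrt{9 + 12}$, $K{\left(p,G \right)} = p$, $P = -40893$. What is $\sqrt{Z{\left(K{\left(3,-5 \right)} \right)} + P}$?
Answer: $\sqrt{-41072 + 3 \sqrt{21}} \approx 202.63 i$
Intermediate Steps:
$d = -2 + \sqrt{21}$ ($d = -2 + \sqrt{9 + 12} = -2 + \sqrt{21} \approx 2.5826$)
$Z{\left(t \right)} = -200 + t^{2} + t \left(-2 + \sqrt{21} + 2 t\right)$ ($Z{\left(t \right)} = \left(t^{2} + \left(\left(\left(-2 + \sqrt{21}\right) + t\right) + t\right) t\right) - 200 = \left(t^{2} + \left(\left(-2 + t + \sqrt{21}\right) + t\right) t\right) - 200 = \left(t^{2} + \left(-2 + \sqrt{21} + 2 t\right) t\right) - 200 = \left(t^{2} + t \left(-2 + \sqrt{21} + 2 t\right)\right) - 200 = -200 + t^{2} + t \left(-2 + \sqrt{21} + 2 t\right)$)
$\sqrt{Z{\left(K{\left(3,-5 \right)} \right)} + P} = \sqrt{\left(-200 + 3 \cdot 3^{2} - 3 \left(2 - \sqrt{21}\right)\right) - 40893} = \sqrt{\left(-200 + 3 \cdot 9 - \left(6 - 3 \sqrt{21}\right)\right) - 40893} = \sqrt{\left(-200 + 27 - \left(6 - 3 \sqrt{21}\right)\right) - 40893} = \sqrt{\left(-179 + 3 \sqrt{21}\right) - 40893} = \sqrt{-41072 + 3 \sqrt{21}}$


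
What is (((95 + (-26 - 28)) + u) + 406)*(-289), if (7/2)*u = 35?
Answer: -132073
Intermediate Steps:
u = 10 (u = (2/7)*35 = 10)
(((95 + (-26 - 28)) + u) + 406)*(-289) = (((95 + (-26 - 28)) + 10) + 406)*(-289) = (((95 - 54) + 10) + 406)*(-289) = ((41 + 10) + 406)*(-289) = (51 + 406)*(-289) = 457*(-289) = -132073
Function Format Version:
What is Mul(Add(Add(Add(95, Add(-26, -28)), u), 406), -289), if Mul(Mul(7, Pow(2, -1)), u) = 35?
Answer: -132073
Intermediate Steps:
u = 10 (u = Mul(Rational(2, 7), 35) = 10)
Mul(Add(Add(Add(95, Add(-26, -28)), u), 406), -289) = Mul(Add(Add(Add(95, Add(-26, -28)), 10), 406), -289) = Mul(Add(Add(Add(95, -54), 10), 406), -289) = Mul(Add(Add(41, 10), 406), -289) = Mul(Add(51, 406), -289) = Mul(457, -289) = -132073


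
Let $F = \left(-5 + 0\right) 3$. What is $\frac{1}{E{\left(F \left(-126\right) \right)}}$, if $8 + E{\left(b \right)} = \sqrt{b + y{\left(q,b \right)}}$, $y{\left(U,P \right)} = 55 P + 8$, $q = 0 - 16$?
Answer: $\frac{1}{13223} + \frac{\sqrt{26462}}{52892} \approx 0.0031512$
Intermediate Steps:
$q = -16$
$y{\left(U,P \right)} = 8 + 55 P$
$F = -15$ ($F = \left(-5\right) 3 = -15$)
$E{\left(b \right)} = -8 + \sqrt{8 + 56 b}$ ($E{\left(b \right)} = -8 + \sqrt{b + \left(8 + 55 b\right)} = -8 + \sqrt{8 + 56 b}$)
$\frac{1}{E{\left(F \left(-126\right) \right)}} = \frac{1}{-8 + 2 \sqrt{2 + 14 \left(\left(-15\right) \left(-126\right)\right)}} = \frac{1}{-8 + 2 \sqrt{2 + 14 \cdot 1890}} = \frac{1}{-8 + 2 \sqrt{2 + 26460}} = \frac{1}{-8 + 2 \sqrt{26462}}$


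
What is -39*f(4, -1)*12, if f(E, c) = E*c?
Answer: 1872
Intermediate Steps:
-39*f(4, -1)*12 = -156*(-1)*12 = -39*(-4)*12 = 156*12 = 1872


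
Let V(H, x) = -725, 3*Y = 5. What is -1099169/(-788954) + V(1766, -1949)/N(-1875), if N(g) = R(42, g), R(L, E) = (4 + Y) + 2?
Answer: -1690694063/18145942 ≈ -93.172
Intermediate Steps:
Y = 5/3 (Y = (⅓)*5 = 5/3 ≈ 1.6667)
R(L, E) = 23/3 (R(L, E) = (4 + 5/3) + 2 = 17/3 + 2 = 23/3)
N(g) = 23/3
-1099169/(-788954) + V(1766, -1949)/N(-1875) = -1099169/(-788954) - 725/23/3 = -1099169*(-1/788954) - 725*3/23 = 1099169/788954 - 2175/23 = -1690694063/18145942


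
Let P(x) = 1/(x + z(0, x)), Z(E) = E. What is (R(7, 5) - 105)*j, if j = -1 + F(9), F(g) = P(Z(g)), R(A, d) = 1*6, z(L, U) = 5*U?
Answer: 583/6 ≈ 97.167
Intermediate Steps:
R(A, d) = 6
P(x) = 1/(6*x) (P(x) = 1/(x + 5*x) = 1/(6*x))
F(g) = 1/(6*g)
j = -53/54 (j = -1 + (⅙)/9 = -1 + (⅙)*(⅑) = -1 + 1/54 = -53/54 ≈ -0.98148)
(R(7, 5) - 105)*j = (6 - 105)*(-53/54) = -99*(-53/54) = 583/6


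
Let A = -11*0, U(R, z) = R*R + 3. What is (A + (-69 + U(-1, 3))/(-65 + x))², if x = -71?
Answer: 4225/18496 ≈ 0.22843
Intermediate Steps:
U(R, z) = 3 + R² (U(R, z) = R² + 3 = 3 + R²)
A = 0
(A + (-69 + U(-1, 3))/(-65 + x))² = (0 + (-69 + (3 + (-1)²))/(-65 - 71))² = (0 + (-69 + (3 + 1))/(-136))² = (0 + (-69 + 4)*(-1/136))² = (0 - 65*(-1/136))² = (0 + 65/136)² = (65/136)² = 4225/18496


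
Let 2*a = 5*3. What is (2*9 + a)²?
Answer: 2601/4 ≈ 650.25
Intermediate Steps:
a = 15/2 (a = (5*3)/2 = (½)*15 = 15/2 ≈ 7.5000)
(2*9 + a)² = (2*9 + 15/2)² = (18 + 15/2)² = (51/2)² = 2601/4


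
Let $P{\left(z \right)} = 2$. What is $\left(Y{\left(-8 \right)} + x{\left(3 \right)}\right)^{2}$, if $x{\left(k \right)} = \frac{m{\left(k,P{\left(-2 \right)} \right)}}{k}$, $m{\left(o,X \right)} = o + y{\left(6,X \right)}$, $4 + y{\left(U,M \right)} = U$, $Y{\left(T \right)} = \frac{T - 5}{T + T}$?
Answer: $\frac{14161}{2304} \approx 6.1463$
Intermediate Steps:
$Y{\left(T \right)} = \frac{-5 + T}{2 T}$
$y{\left(U,M \right)} = -4 + U$
$m{\left(o,X \right)} = 2 + o$ ($m{\left(o,X \right)} = o + \left(-4 + 6\right) = o + 2 = 2 + o$)
$x{\left(k \right)} = \frac{2 + k}{k}$
$\left(Y{\left(-8 \right)} + x{\left(3 \right)}\right)^{2} = \left(\frac{-5 - 8}{2 \left(-8\right)} + \frac{2 + 3}{3}\right)^{2} = \left(\frac{1}{2} \left(- \frac{1}{8}\right) \left(-13\right) + \frac{1}{3} \cdot 5\right)^{2} = \left(\frac{13}{16} + \frac{5}{3}\right)^{2} = \left(\frac{119}{48}\right)^{2} = \frac{14161}{2304}$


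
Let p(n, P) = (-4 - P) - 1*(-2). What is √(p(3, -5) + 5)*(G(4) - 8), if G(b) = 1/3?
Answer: -46*√2/3 ≈ -21.685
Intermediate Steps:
p(n, P) = -2 - P (p(n, P) = (-4 - P) + 2 = -2 - P)
G(b) = ⅓
√(p(3, -5) + 5)*(G(4) - 8) = √((-2 - 1*(-5)) + 5)*(⅓ - 8) = √((-2 + 5) + 5)*(-23/3) = √(3 + 5)*(-23/3) = √8*(-23/3) = (2*√2)*(-23/3) = -46*√2/3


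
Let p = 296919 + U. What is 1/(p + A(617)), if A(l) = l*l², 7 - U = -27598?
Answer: 1/235209637 ≈ 4.2515e-9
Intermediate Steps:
U = 27605 (U = 7 - 1*(-27598) = 7 + 27598 = 27605)
A(l) = l³
p = 324524 (p = 296919 + 27605 = 324524)
1/(p + A(617)) = 1/(324524 + 617³) = 1/(324524 + 234885113) = 1/235209637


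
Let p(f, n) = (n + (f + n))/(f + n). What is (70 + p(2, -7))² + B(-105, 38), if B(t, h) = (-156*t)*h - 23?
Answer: 15691469/25 ≈ 6.2766e+5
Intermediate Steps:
p(f, n) = (f + 2*n)/(f + n)
B(t, h) = -23 - 156*h*t (B(t, h) = -156*h*t - 23 = -23 - 156*h*t)
(70 + p(2, -7))² + B(-105, 38) = (70 + (2 + 2*(-7))/(2 - 7))² + (-23 - 156*38*(-105)) = (70 + (2 - 14)/(-5))² + (-23 + 622440) = (70 - ⅕*(-12))² + 622417 = (70 + 12/5)² + 622417 = (362/5)² + 622417 = 131044/25 + 622417 = 15691469/25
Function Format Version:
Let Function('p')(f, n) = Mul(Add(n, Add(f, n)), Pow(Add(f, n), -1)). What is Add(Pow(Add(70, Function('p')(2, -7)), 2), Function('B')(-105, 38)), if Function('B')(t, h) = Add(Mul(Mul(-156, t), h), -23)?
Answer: Rational(15691469, 25) ≈ 6.2766e+5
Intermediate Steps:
Function('p')(f, n) = Mul(Pow(Add(f, n), -1), Add(f, Mul(2, n))) (Function('p')(f, n) = Mul(Add(f, Mul(2, n)), Pow(Add(f, n), -1)) = Mul(Pow(Add(f, n), -1), Add(f, Mul(2, n))))
Function('B')(t, h) = Add(-23, Mul(-156, h, t)) (Function('B')(t, h) = Add(Mul(-156, h, t), -23) = Add(-23, Mul(-156, h, t)))
Add(Pow(Add(70, Function('p')(2, -7)), 2), Function('B')(-105, 38)) = Add(Pow(Add(70, Mul(Pow(Add(2, -7), -1), Add(2, Mul(2, -7)))), 2), Add(-23, Mul(-156, 38, -105))) = Add(Pow(Add(70, Mul(Pow(-5, -1), Add(2, -14))), 2), Add(-23, 622440)) = Add(Pow(Add(70, Mul(Rational(-1, 5), -12)), 2), 622417) = Add(Pow(Add(70, Rational(12, 5)), 2), 622417) = Add(Pow(Rational(362, 5), 2), 622417) = Add(Rational(131044, 25), 622417) = Rational(15691469, 25)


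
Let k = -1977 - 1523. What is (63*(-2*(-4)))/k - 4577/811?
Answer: -586723/101375 ≈ -5.7877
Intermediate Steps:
k = -3500
(63*(-2*(-4)))/k - 4577/811 = (63*(-2*(-4)))/(-3500) - 4577/811 = (63*8)*(-1/3500) - 4577*1/811 = 504*(-1/3500) - 4577/811 = -18/125 - 4577/811 = -586723/101375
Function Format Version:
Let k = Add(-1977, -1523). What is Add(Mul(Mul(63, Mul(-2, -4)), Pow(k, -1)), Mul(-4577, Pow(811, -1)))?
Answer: Rational(-586723, 101375) ≈ -5.7877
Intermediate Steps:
k = -3500
Add(Mul(Mul(63, Mul(-2, -4)), Pow(k, -1)), Mul(-4577, Pow(811, -1))) = Add(Mul(Mul(63, Mul(-2, -4)), Pow(-3500, -1)), Mul(-4577, Pow(811, -1))) = Add(Mul(Mul(63, 8), Rational(-1, 3500)), Mul(-4577, Rational(1, 811))) = Add(Mul(504, Rational(-1, 3500)), Rational(-4577, 811)) = Add(Rational(-18, 125), Rational(-4577, 811)) = Rational(-586723, 101375)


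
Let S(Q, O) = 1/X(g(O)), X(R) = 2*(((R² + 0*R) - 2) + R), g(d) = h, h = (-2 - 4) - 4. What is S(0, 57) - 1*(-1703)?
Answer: 299729/176 ≈ 1703.0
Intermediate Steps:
h = -10 (h = -6 - 4 = -10)
g(d) = -10
X(R) = -4 + 2*R + 2*R² (X(R) = 2*(((R² + 0) - 2) + R) = 2*((R² - 2) + R) = 2*((-2 + R²) + R) = 2*(-2 + R + R²) = -4 + 2*R + 2*R²)
S(Q, O) = 1/176 (S(Q, O) = 1/(-4 + 2*(-10) + 2*(-10)²) = 1/(-4 - 20 + 2*100) = 1/(-4 - 20 + 200) = 1/176)
S(0, 57) - 1*(-1703) = 1/176 - 1*(-1703) = 1/176 + 1703 = 299729/176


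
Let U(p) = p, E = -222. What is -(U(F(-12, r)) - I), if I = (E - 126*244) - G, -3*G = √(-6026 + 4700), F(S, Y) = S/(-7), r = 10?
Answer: -216774/7 + I*√1326/3 ≈ -30968.0 + 12.138*I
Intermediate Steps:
F(S, Y) = -S/7 (F(S, Y) = S*(-⅐) = -S/7)
G = -I*√1326/3 (G = -√(-6026 + 4700)/3 = -I*√1326/3 ≈ -12.138*I)
I = -30966 + I*√1326/3 (I = (-222 - 126*244) - (-1)*I*√1326/3 = (-222 - 30744) + I*√1326/3 = -30966 + I*√1326/3 ≈ -30966.0 + 12.138*I)
-(U(F(-12, r)) - I) = -(-⅐*(-12) - (-30966 + I*√1326/3)) = -(12/7 + (30966 - I*√1326/3)) = -(216774/7 - I*√1326/3) = -216774/7 + I*√1326/3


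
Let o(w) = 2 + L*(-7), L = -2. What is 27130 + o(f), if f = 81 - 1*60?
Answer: 27146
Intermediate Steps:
f = 21 (f = 81 - 60 = 21)
o(w) = 16 (o(w) = 2 - 2*(-7) = 2 + 14 = 16)
27130 + o(f) = 27130 + 16 = 27146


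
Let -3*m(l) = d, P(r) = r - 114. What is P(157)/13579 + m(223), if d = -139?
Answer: 1887610/40737 ≈ 46.336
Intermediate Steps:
P(r) = -114 + r
m(l) = 139/3 (m(l) = -⅓*(-139) = 139/3)
P(157)/13579 + m(223) = (-114 + 157)/13579 + 139/3 = 43*(1/13579) + 139/3 = 43/13579 + 139/3 = 1887610/40737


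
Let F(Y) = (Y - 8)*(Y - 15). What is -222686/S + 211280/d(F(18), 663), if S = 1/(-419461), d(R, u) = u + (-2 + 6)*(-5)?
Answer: 60061403525458/643 ≈ 9.3408e+10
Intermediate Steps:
F(Y) = (-15 + Y)*(-8 + Y) (F(Y) = (-8 + Y)*(-15 + Y) = (-15 + Y)*(-8 + Y))
d(R, u) = -20 + u (d(R, u) = u + 4*(-5) = u - 20 = -20 + u)
S = -1/419461 ≈ -2.3840e-6
-222686/S + 211280/d(F(18), 663) = -222686/(-1/419461) + 211280/(-20 + 663) = -222686*(-419461) + 211280/643 = 93408092246 + 211280*(1/643) = 93408092246 + 211280/643 = 60061403525458/643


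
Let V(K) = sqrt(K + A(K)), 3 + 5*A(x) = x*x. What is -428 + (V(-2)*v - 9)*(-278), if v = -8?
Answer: 2074 + 6672*I*sqrt(5)/5 ≈ 2074.0 + 2983.8*I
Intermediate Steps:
A(x) = -3/5 + x**2/5 (A(x) = -3/5 + (x*x)/5 = -3/5 + x**2/5)
V(K) = sqrt(-3/5 + K + K**2/5) (V(K) = sqrt(K + (-3/5 + K**2/5)) = sqrt(-3/5 + K + K**2/5))
-428 + (V(-2)*v - 9)*(-278) = -428 + ((sqrt(-15 + 5*(-2)**2 + 25*(-2))/5)*(-8) - 9)*(-278) = -428 + ((sqrt(-15 + 5*4 - 50)/5)*(-8) - 9)*(-278) = -428 + ((sqrt(-15 + 20 - 50)/5)*(-8) - 9)*(-278) = -428 + ((sqrt(-45)/5)*(-8) - 9)*(-278) = -428 + (((3*I*sqrt(5))/5)*(-8) - 9)*(-278) = -428 + ((3*I*sqrt(5)/5)*(-8) - 9)*(-278) = -428 + (-24*I*sqrt(5)/5 - 9)*(-278) = -428 + (-9 - 24*I*sqrt(5)/5)*(-278) = -428 + (2502 + 6672*I*sqrt(5)/5) = 2074 + 6672*I*sqrt(5)/5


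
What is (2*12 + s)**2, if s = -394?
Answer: 136900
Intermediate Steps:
(2*12 + s)**2 = (2*12 - 394)**2 = (24 - 394)**2 = (-370)**2 = 136900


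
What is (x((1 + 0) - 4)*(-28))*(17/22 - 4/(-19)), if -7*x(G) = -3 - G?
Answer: 0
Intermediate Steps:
x(G) = 3/7 + G/7 (x(G) = -(-3 - G)/7 = 3/7 + G/7)
(x((1 + 0) - 4)*(-28))*(17/22 - 4/(-19)) = ((3/7 + ((1 + 0) - 4)/7)*(-28))*(17/22 - 4/(-19)) = ((3/7 + (1 - 4)/7)*(-28))*(17*(1/22) - 4*(-1/19)) = ((3/7 + (⅐)*(-3))*(-28))*(17/22 + 4/19) = ((3/7 - 3/7)*(-28))*(411/418) = (0*(-28))*(411/418) = 0*(411/418) = 0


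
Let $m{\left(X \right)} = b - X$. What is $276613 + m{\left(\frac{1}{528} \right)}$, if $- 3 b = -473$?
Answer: $\frac{48711637}{176} \approx 2.7677 \cdot 10^{5}$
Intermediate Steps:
$b = \frac{473}{3}$ ($b = \left(- \frac{1}{3}\right) \left(-473\right) = \frac{473}{3} \approx 157.67$)
$m{\left(X \right)} = \frac{473}{3} - X$
$276613 + m{\left(\frac{1}{528} \right)} = 276613 + \left(\frac{473}{3} - \frac{1}{528}\right) = 276613 + \frac{27749}{176} = \frac{48711637}{176}$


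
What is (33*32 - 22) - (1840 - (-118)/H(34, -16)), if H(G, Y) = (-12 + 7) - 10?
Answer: -11972/15 ≈ -798.13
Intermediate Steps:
H(G, Y) = -15 (H(G, Y) = -5 - 10 = -15)
(33*32 - 22) - (1840 - (-118)/H(34, -16)) = (33*32 - 22) - (1840 - (-118)/(-15)) = (1056 - 22) - (1840 - (-118)*(-1)/15) = 1034 - (1840 - 1*118/15) = 1034 - (1840 - 118/15) = 1034 - 1*27482/15 = 1034 - 27482/15 = -11972/15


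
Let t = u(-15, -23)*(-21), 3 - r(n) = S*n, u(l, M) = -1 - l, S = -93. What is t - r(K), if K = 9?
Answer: -1134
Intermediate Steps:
r(n) = 3 + 93*n (r(n) = 3 - (-93)*n = 3 + 93*n)
t = -294 (t = (-1 - 1*(-15))*(-21) = (-1 + 15)*(-21) = 14*(-21) = -294)
t - r(K) = -294 - (3 + 93*9) = -294 - (3 + 837) = -294 - 1*840 = -294 - 840 = -1134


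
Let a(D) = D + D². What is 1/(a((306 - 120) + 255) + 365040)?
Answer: 1/559962 ≈ 1.7858e-6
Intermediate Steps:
1/(a((306 - 120) + 255) + 365040) = 1/(((306 - 120) + 255)*(1 + ((306 - 120) + 255)) + 365040) = 1/((186 + 255)*(1 + (186 + 255)) + 365040) = 1/(441*(1 + 441) + 365040) = 1/(441*442 + 365040) = 1/(194922 + 365040) = 1/559962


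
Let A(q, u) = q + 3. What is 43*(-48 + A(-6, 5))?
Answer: -2193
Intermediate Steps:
A(q, u) = 3 + q
43*(-48 + A(-6, 5)) = 43*(-48 + (3 - 6)) = 43*(-48 - 3) = 43*(-51) = -2193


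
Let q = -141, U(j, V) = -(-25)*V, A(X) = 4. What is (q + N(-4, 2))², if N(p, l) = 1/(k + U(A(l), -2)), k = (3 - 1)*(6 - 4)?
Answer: 42081169/2116 ≈ 19887.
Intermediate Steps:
U(j, V) = 25*V
k = 4 (k = 2*2 = 4)
N(p, l) = -1/46 (N(p, l) = 1/(4 + 25*(-2)) = 1/(4 - 50) = 1/(-46) = -1/46)
(q + N(-4, 2))² = (-141 - 1/46)² = (-6487/46)² = 42081169/2116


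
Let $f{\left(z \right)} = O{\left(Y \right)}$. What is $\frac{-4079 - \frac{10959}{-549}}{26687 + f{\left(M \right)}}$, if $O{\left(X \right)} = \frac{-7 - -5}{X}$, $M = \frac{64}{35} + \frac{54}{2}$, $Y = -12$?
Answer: $- \frac{1485608}{9767503} \approx -0.1521$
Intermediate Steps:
$M = \frac{1009}{35}$ ($M = 64 \cdot \frac{1}{35} + 54 \cdot \frac{1}{2} = \frac{64}{35} + 27 = \frac{1009}{35} \approx 28.829$)
$O{\left(X \right)} = - \frac{2}{X}$ ($O{\left(X \right)} = \frac{-7 + 5}{X} = - \frac{2}{X}$)
$f{\left(z \right)} = \frac{1}{6}$ ($f{\left(z \right)} = - \frac{2}{-12} = \left(-2\right) \left(- \frac{1}{12}\right) = \frac{1}{6}$)
$\frac{-4079 - \frac{10959}{-549}}{26687 + f{\left(M \right)}} = \frac{-4079 - \frac{10959}{-549}}{26687 + \frac{1}{6}} = \frac{-4079 - - \frac{3653}{183}}{\frac{160123}{6}} = \left(-4079 + \frac{3653}{183}\right) \frac{6}{160123} = \left(- \frac{742804}{183}\right) \frac{6}{160123} = - \frac{1485608}{9767503}$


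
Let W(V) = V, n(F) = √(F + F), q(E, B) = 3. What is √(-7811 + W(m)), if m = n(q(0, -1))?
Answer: √(-7811 + √6) ≈ 88.366*I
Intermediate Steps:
n(F) = √2*√F (n(F) = √(2*F) = √2*√F)
m = √6 (m = √2*√3 = √6 ≈ 2.4495)
√(-7811 + W(m)) = √(-7811 + √6)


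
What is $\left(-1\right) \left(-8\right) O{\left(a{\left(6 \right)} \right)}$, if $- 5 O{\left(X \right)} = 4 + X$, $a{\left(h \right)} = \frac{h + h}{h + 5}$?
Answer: $- \frac{448}{55} \approx -8.1454$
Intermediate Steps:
$a{\left(h \right)} = \frac{2 h}{5 + h}$
$O{\left(X \right)} = - \frac{4}{5} - \frac{X}{5}$ ($O{\left(X \right)} = - \frac{4 + X}{5} = - \frac{4}{5} - \frac{X}{5}$)
$\left(-1\right) \left(-8\right) O{\left(a{\left(6 \right)} \right)} = \left(-1\right) \left(-8\right) \left(- \frac{4}{5} - \frac{2 \cdot 6 \frac{1}{5 + 6}}{5}\right) = 8 \left(- \frac{4}{5} - \frac{2 \cdot 6 \cdot \frac{1}{11}}{5}\right) = 8 \left(- \frac{4}{5} - \frac{12}{55}\right) = 8 \left(- \frac{56}{55}\right) = - \frac{448}{55}$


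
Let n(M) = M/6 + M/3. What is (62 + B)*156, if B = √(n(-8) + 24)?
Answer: 9672 + 312*√5 ≈ 10370.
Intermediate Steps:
n(M) = M/2 (n(M) = M*(⅙) + M*(⅓) = M/6 + M/3 = M/2)
B = 2*√5 (B = √((½)*(-8) + 24) = √(-4 + 24) = √20 = 2*√5 ≈ 4.4721)
(62 + B)*156 = (62 + 2*√5)*156 = 9672 + 312*√5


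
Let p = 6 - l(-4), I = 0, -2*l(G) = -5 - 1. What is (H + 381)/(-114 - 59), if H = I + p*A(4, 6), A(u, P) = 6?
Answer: -399/173 ≈ -2.3064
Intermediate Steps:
l(G) = 3 (l(G) = -(-5 - 1)/2 = -1/2*(-6) = 3)
p = 3 (p = 6 - 1*3 = 6 - 3 = 3)
H = 18 (H = 0 + 3*6 = 0 + 18 = 18)
(H + 381)/(-114 - 59) = (18 + 381)/(-114 - 59) = 399/(-173) = 399*(-1/173) = -399/173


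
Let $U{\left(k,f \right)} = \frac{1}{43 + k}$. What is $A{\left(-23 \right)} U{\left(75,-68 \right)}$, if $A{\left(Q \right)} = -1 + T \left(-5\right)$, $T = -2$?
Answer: $\frac{9}{118} \approx 0.076271$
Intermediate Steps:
$A{\left(Q \right)} = 9$ ($A{\left(Q \right)} = -1 - -10 = -1 + 10 = 9$)
$A{\left(-23 \right)} U{\left(75,-68 \right)} = \frac{9}{43 + 75} = \frac{9}{118}$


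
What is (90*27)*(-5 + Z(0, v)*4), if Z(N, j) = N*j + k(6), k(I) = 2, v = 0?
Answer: 7290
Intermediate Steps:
Z(N, j) = 2 + N*j (Z(N, j) = N*j + 2 = 2 + N*j)
(90*27)*(-5 + Z(0, v)*4) = (90*27)*(-5 + (2 + 0*0)*4) = 2430*(-5 + (2 + 0)*4) = 2430*(-5 + 2*4) = 2430*(-5 + 8) = 2430*3 = 7290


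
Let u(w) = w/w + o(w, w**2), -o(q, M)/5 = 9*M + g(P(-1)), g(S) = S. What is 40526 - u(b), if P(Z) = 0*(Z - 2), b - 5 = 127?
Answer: 824605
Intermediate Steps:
b = 132 (b = 5 + 127 = 132)
P(Z) = 0 (P(Z) = 0*(-2 + Z) = 0)
o(q, M) = -45*M (o(q, M) = -5*(9*M + 0) = -45*M)
u(w) = 1 - 45*w**2 (u(w) = w/w - 45*w**2 = 1 - 45*w**2)
40526 - u(b) = 40526 - (1 - 45*132**2) = 40526 - (1 - 45*17424) = 40526 - (1 - 784080) = 40526 - 1*(-784079) = 40526 + 784079 = 824605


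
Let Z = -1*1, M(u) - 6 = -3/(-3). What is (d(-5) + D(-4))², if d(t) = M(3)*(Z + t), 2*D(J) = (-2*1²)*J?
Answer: 1444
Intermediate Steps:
D(J) = -J (D(J) = ((-2*1²)*J)/2 = ((-2*1)*J)/2 = (-2*J)/2 = -J)
M(u) = 7 (M(u) = 6 - 3/(-3) = 6 - 3*(-⅓) = 6 + 1 = 7)
Z = -1
d(t) = -7 + 7*t (d(t) = 7*(-1 + t) = -7 + 7*t)
(d(-5) + D(-4))² = ((-7 + 7*(-5)) - 1*(-4))² = ((-7 - 35) + 4)² = (-42 + 4)² = (-38)² = 1444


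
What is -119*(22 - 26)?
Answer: 476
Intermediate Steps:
-119*(22 - 26) = -119*(-4) = 476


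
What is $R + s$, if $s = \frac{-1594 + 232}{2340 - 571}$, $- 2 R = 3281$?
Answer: $- \frac{5806813}{3538} \approx -1641.3$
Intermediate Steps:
$R = - \frac{3281}{2}$ ($R = \left(- \frac{1}{2}\right) 3281 = - \frac{3281}{2} \approx -1640.5$)
$s = - \frac{1362}{1769} \approx -0.76993$
$R + s = - \frac{3281}{2} - \frac{1362}{1769} = - \frac{5806813}{3538}$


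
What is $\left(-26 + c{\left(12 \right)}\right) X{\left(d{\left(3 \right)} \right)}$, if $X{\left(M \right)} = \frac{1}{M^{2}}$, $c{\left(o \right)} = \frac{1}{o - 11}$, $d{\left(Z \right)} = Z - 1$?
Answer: $- \frac{25}{4} \approx -6.25$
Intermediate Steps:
$d{\left(Z \right)} = -1 + Z$
$c{\left(o \right)} = \frac{1}{-11 + o}$
$X{\left(M \right)} = \frac{1}{M^{2}}$
$\left(-26 + c{\left(12 \right)}\right) X{\left(d{\left(3 \right)} \right)} = \frac{-26 + \frac{1}{-11 + 12}}{\left(-1 + 3\right)^{2}} = \frac{-26 + 1^{-1}}{4} = \left(-26 + 1\right) \frac{1}{4} = \left(-25\right) \frac{1}{4} = - \frac{25}{4}$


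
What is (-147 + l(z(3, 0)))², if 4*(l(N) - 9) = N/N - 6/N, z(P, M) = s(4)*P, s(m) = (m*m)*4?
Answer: 310922689/16384 ≈ 18977.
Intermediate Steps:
s(m) = 4*m² (s(m) = m²*4 = 4*m²)
z(P, M) = 64*P (z(P, M) = (4*4²)*P = (4*16)*P = 64*P)
l(N) = 37/4 - 3/(2*N) (l(N) = 9 + (N/N - 6/N)/4 = 9 + (1 - 6/N)/4 = 9 + (¼ - 3/(2*N)) = 37/4 - 3/(2*N))
(-147 + l(z(3, 0)))² = (-147 + (-6 + 37*(64*3))/(4*((64*3))))² = (-147 + (¼)*(-6 + 37*192)/192)² = (-147 + (¼)*(1/192)*(-6 + 7104))² = (-147 + (¼)*(1/192)*7098)² = (-147 + 1183/128)² = (-17633/128)² = 310922689/16384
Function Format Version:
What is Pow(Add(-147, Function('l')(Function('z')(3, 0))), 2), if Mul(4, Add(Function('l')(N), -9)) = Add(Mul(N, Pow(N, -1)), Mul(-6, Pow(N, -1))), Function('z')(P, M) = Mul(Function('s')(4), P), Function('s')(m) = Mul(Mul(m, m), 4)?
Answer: Rational(310922689, 16384) ≈ 18977.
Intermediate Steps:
Function('s')(m) = Mul(4, Pow(m, 2)) (Function('s')(m) = Mul(Pow(m, 2), 4) = Mul(4, Pow(m, 2)))
Function('z')(P, M) = Mul(64, P) (Function('z')(P, M) = Mul(Mul(4, Pow(4, 2)), P) = Mul(Mul(4, 16), P) = Mul(64, P))
Function('l')(N) = Add(Rational(37, 4), Mul(Rational(-3, 2), Pow(N, -1))) (Function('l')(N) = Add(9, Mul(Rational(1, 4), Add(Mul(N, Pow(N, -1)), Mul(-6, Pow(N, -1))))) = Add(9, Mul(Rational(1, 4), Add(1, Mul(-6, Pow(N, -1))))) = Add(9, Add(Rational(1, 4), Mul(Rational(-3, 2), Pow(N, -1)))) = Add(Rational(37, 4), Mul(Rational(-3, 2), Pow(N, -1))))
Pow(Add(-147, Function('l')(Function('z')(3, 0))), 2) = Pow(Add(-147, Mul(Rational(1, 4), Pow(Mul(64, 3), -1), Add(-6, Mul(37, Mul(64, 3))))), 2) = Pow(Add(-147, Mul(Rational(1, 4), Pow(192, -1), Add(-6, Mul(37, 192)))), 2) = Pow(Add(-147, Mul(Rational(1, 4), Rational(1, 192), Add(-6, 7104))), 2) = Pow(Add(-147, Mul(Rational(1, 4), Rational(1, 192), 7098)), 2) = Pow(Add(-147, Rational(1183, 128)), 2) = Pow(Rational(-17633, 128), 2) = Rational(310922689, 16384)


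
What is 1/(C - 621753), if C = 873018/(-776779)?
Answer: -776779/482965546605 ≈ -1.6084e-6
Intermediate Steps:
C = -873018/776779 (C = 873018*(-1/776779) = -873018/776779 ≈ -1.1239)
1/(C - 621753) = 1/(-873018/776779 - 621753) = 1/(-482965546605/776779) = -776779/482965546605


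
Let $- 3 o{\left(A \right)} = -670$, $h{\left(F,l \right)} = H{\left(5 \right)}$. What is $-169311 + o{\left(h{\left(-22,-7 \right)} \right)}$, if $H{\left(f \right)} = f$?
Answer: $- \frac{507263}{3} \approx -1.6909 \cdot 10^{5}$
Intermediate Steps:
$h{\left(F,l \right)} = 5$
$o{\left(A \right)} = \frac{670}{3}$ ($o{\left(A \right)} = \left(- \frac{1}{3}\right) \left(-670\right) = \frac{670}{3}$)
$-169311 + o{\left(h{\left(-22,-7 \right)} \right)} = -169311 + \frac{670}{3} = - \frac{507263}{3}$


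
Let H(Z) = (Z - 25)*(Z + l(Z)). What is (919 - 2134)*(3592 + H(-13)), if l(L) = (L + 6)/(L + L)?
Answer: -64376775/13 ≈ -4.9521e+6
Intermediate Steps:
l(L) = (6 + L)/(2*L) (l(L) = (6 + L)/((2*L)) = (6 + L)*(1/(2*L)) = (6 + L)/(2*L))
H(Z) = (-25 + Z)*(Z + (6 + Z)/(2*Z)) (H(Z) = (Z - 25)*(Z + (6 + Z)/(2*Z)) = (-25 + Z)*(Z + (6 + Z)/(2*Z)))
(919 - 2134)*(3592 + H(-13)) = (919 - 2134)*(3592 + (-19/2 + (-13)² - 75/(-13) - 49/2*(-13))) = -1215*(3592 + (-19/2 + 169 - 75*(-1/13) + 637/2)) = -1215*(3592 + (-19/2 + 169 + 75/13 + 637/2)) = -1215*(3592 + 6289/13) = -1215*52985/13 = -64376775/13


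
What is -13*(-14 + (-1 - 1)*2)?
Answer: 234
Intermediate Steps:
-13*(-14 + (-1 - 1)*2) = -13*(-14 - 2*2) = -13*(-14 - 4) = -13*(-18) = 234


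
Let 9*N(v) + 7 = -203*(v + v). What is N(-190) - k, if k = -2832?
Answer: 34207/3 ≈ 11402.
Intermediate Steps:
N(v) = -7/9 - 406*v/9 (N(v) = -7/9 + (-203*(v + v))/9 = -7/9 + (-406*v)/9 = -7/9 - 406*v/9)
N(-190) - k = (-7/9 - 406/9*(-190)) - 1*(-2832) = (-7/9 + 77140/9) + 2832 = 25711/3 + 2832 = 34207/3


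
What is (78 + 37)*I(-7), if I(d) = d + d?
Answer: -1610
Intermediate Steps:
I(d) = 2*d
(78 + 37)*I(-7) = (78 + 37)*(2*(-7)) = 115*(-14) = -1610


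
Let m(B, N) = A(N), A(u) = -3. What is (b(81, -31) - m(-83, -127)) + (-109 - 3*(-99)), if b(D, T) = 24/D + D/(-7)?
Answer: 33968/189 ≈ 179.72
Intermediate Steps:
m(B, N) = -3
b(D, T) = 24/D - D/7 (b(D, T) = 24/D + D*(-⅐) = 24/D - D/7)
(b(81, -31) - m(-83, -127)) + (-109 - 3*(-99)) = ((24/81 - ⅐*81) - 1*(-3)) + (-109 - 3*(-99)) = ((24*(1/81) - 81/7) + 3) + (-109 + 297) = ((8/27 - 81/7) + 3) + 188 = (-2131/189 + 3) + 188 = -1564/189 + 188 = 33968/189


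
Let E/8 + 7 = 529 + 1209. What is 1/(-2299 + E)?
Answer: 1/11549 ≈ 8.6588e-5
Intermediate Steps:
E = 13848 (E = -56 + 8*(529 + 1209) = -56 + 8*1738 = -56 + 13904 = 13848)
1/(-2299 + E) = 1/(-2299 + 13848) = 1/11549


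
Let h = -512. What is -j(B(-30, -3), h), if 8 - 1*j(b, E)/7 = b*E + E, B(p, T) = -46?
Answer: 161224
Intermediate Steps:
j(b, E) = 56 - 7*E - 7*E*b (j(b, E) = 56 - 7*(b*E + E) = 56 - 7*(E*b + E) = 56 - 7*(E + E*b) = 56 + (-7*E - 7*E*b) = 56 - 7*E - 7*E*b)
-j(B(-30, -3), h) = -(56 - 7*(-512) - 7*(-512)*(-46)) = -(56 + 3584 - 164864) = -1*(-161224) = 161224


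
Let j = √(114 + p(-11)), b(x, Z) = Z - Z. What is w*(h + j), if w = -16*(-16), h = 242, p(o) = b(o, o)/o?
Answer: 61952 + 256*√114 ≈ 64685.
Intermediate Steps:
b(x, Z) = 0
p(o) = 0 (p(o) = 0/o = 0)
j = √114 (j = √(114 + 0) = √114 ≈ 10.677)
w = 256
w*(h + j) = 256*(242 + √114) = 61952 + 256*√114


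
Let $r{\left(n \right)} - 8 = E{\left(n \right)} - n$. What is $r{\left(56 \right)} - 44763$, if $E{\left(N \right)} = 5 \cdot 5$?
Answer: $-44786$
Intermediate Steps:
$E{\left(N \right)} = 25$
$r{\left(n \right)} = 33 - n$ ($r{\left(n \right)} = 8 - \left(-25 + n\right) = 33 - n$)
$r{\left(56 \right)} - 44763 = \left(33 - 56\right) - 44763 = -23 - 44763 = -44786$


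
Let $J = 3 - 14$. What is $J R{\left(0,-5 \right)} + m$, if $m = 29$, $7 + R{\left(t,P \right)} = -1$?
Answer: $117$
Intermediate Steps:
$R{\left(t,P \right)} = -8$ ($R{\left(t,P \right)} = -7 - 1 = -8$)
$J = -11$
$J R{\left(0,-5 \right)} + m = \left(-11\right) \left(-8\right) + 29 = 88 + 29 = 117$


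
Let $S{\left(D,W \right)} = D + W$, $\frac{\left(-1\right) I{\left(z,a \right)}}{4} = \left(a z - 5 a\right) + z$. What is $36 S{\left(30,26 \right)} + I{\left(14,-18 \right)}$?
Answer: $2608$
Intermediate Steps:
$I{\left(z,a \right)} = - 4 z + 20 a - 4 a z$ ($I{\left(z,a \right)} = - 4 \left(\left(a z - 5 a\right) + z\right) = - 4 \left(\left(- 5 a + a z\right) + z\right) = - 4 \left(z - 5 a + a z\right) = - 4 z + 20 a - 4 a z$)
$36 S{\left(30,26 \right)} + I{\left(14,-18 \right)} = 36 \left(30 + 26\right) - \left(416 - 1008\right) = 36 \cdot 56 - -592 = 2016 + 592 = 2608$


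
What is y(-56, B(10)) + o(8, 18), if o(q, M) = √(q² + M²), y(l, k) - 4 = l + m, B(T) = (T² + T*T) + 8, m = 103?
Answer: 51 + 2*√97 ≈ 70.698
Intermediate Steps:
B(T) = 8 + 2*T² (B(T) = (T² + T²) + 8 = 2*T² + 8 = 8 + 2*T²)
y(l, k) = 107 + l (y(l, k) = 4 + (l + 103) = 4 + (103 + l) = 107 + l)
o(q, M) = √(M² + q²)
y(-56, B(10)) + o(8, 18) = (107 - 56) + √(18² + 8²) = 51 + √(324 + 64) = 51 + √388 = 51 + 2*√97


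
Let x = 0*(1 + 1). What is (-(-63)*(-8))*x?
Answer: 0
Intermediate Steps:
x = 0 (x = 0*2 = 0)
(-(-63)*(-8))*x = -(-63)*(-8)*0 = -21*24*0 = -504*0 = 0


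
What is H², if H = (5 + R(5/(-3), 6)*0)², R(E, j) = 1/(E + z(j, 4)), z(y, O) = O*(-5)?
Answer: 625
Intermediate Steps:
z(y, O) = -5*O
R(E, j) = 1/(-20 + E) (R(E, j) = 1/(E - 5*4) = 1/(E - 20) = 1/(-20 + E))
H = 25 (H = (5 + 0/(-20 + 5/(-3)))² = (5 + 0/(-20 + 5*(-⅓)))² = (5 + 0/(-20 - 5/3))² = (5 + 0/(-65/3))² = (5 - 3/65*0)² = (5 + 0)² = 5² = 25)
H² = 25² = 625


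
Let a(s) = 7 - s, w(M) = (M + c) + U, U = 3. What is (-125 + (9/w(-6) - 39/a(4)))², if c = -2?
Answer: 488601/25 ≈ 19544.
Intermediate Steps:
w(M) = 1 + M (w(M) = (M - 2) + 3 = (-2 + M) + 3 = 1 + M)
(-125 + (9/w(-6) - 39/a(4)))² = (-125 + (9/(1 - 6) - 39/(7 - 1*4)))² = (-125 + (9/(-5) - 39/(7 - 4)))² = (-125 + (9*(-⅕) - 39/3))² = (-125 + (-9/5 - 39*⅓))² = (-125 + (-9/5 - 13))² = (-125 - 74/5)² = (-699/5)² = 488601/25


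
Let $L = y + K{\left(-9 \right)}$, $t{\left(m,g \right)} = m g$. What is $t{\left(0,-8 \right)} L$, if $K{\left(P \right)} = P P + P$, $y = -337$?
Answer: $0$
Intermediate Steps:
$K{\left(P \right)} = P + P^{2}$ ($K{\left(P \right)} = P^{2} + P = P + P^{2}$)
$t{\left(m,g \right)} = g m$
$L = -265$ ($L = -337 - 9 \left(1 - 9\right) = -337 - -72 = -337 + 72 = -265$)
$t{\left(0,-8 \right)} L = \left(-8\right) 0 \left(-265\right) = 0 \left(-265\right) = 0$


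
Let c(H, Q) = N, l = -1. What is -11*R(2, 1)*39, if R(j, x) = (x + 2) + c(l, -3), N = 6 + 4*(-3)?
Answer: 1287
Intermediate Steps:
N = -6 (N = 6 - 12 = -6)
c(H, Q) = -6
R(j, x) = -4 + x (R(j, x) = (x + 2) - 6 = (2 + x) - 6 = -4 + x)
-11*R(2, 1)*39 = -11*(-4 + 1)*39 = -11*(-3)*39 = 33*39 = 1287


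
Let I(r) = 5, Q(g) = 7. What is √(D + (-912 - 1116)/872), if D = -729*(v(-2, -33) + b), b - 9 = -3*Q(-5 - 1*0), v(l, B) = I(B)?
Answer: √242404446/218 ≈ 71.419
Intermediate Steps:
v(l, B) = 5
b = -12 (b = 9 - 3*7 = 9 - 21 = -12)
D = 5103 (D = -729*(5 - 12) = -729*(-7) = 5103)
√(D + (-912 - 1116)/872) = √(5103 + (-912 - 1116)/872) = √(5103 - 2028*1/872) = √(5103 - 507/218) = √(1111947/218) = √242404446/218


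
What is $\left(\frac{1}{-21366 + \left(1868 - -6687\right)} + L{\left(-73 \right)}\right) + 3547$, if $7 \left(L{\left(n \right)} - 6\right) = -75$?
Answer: $\frac{317661549}{89677} \approx 3542.3$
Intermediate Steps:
$L{\left(n \right)} = - \frac{33}{7}$ ($L{\left(n \right)} = 6 + \frac{1}{7} \left(-75\right) = 6 - \frac{75}{7} = - \frac{33}{7}$)
$\left(\frac{1}{-21366 + \left(1868 - -6687\right)} + L{\left(-73 \right)}\right) + 3547 = \left(\frac{1}{-21366 + \left(1868 - -6687\right)} - \frac{33}{7}\right) + 3547 = \left(\frac{1}{-21366 + \left(1868 + 6687\right)} - \frac{33}{7}\right) + 3547 = \left(\frac{1}{-21366 + 8555} - \frac{33}{7}\right) + 3547 = \left(\frac{1}{-12811} - \frac{33}{7}\right) + 3547 = \left(- \frac{1}{12811} - \frac{33}{7}\right) + 3547 = - \frac{422770}{89677} + 3547 = \frac{317661549}{89677}$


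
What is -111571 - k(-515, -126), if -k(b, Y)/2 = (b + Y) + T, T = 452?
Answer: -111949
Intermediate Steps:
k(b, Y) = -904 - 2*Y - 2*b (k(b, Y) = -2*((b + Y) + 452) = -2*((Y + b) + 452) = -2*(452 + Y + b) = -904 - 2*Y - 2*b)
-111571 - k(-515, -126) = -111571 - (-904 - 2*(-126) - 2*(-515)) = -111571 - (-904 + 252 + 1030) = -111571 - 1*378 = -111571 - 378 = -111949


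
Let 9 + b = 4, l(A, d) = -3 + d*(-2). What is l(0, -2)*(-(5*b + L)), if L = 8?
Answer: 17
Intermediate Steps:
l(A, d) = -3 - 2*d
b = -5 (b = -9 + 4 = -5)
l(0, -2)*(-(5*b + L)) = (-3 - 2*(-2))*(-(5*(-5) + 8)) = (-3 + 4)*(-(-25 + 8)) = 1*(-1*(-17)) = 1*17 = 17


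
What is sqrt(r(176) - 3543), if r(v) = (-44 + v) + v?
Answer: I*sqrt(3235) ≈ 56.877*I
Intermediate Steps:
r(v) = -44 + 2*v
sqrt(r(176) - 3543) = sqrt((-44 + 2*176) - 3543) = sqrt((-44 + 352) - 3543) = sqrt(308 - 3543) = sqrt(-3235) = I*sqrt(3235)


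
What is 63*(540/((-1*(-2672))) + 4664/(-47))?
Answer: -195880041/31396 ≈ -6239.0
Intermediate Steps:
63*(540/((-1*(-2672))) + 4664/(-47)) = 63*(540/2672 + 4664*(-1/47)) = 63*(540*(1/2672) - 4664/47) = 63*(135/668 - 4664/47) = 63*(-3109207/31396) = -195880041/31396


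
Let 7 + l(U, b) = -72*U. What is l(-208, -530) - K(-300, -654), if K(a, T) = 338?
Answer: 14631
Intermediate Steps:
l(U, b) = -7 - 72*U
l(-208, -530) - K(-300, -654) = (-7 - 72*(-208)) - 1*338 = (-7 + 14976) - 338 = 14969 - 338 = 14631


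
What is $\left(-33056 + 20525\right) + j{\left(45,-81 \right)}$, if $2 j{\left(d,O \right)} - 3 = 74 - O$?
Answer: $-12452$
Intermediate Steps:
$j{\left(d,O \right)} = \frac{77}{2} - \frac{O}{2}$ ($j{\left(d,O \right)} = \frac{3}{2} + \frac{74 - O}{2} = \frac{3}{2} - \left(-37 + \frac{O}{2}\right) = \frac{77}{2} - \frac{O}{2}$)
$\left(-33056 + 20525\right) + j{\left(45,-81 \right)} = \left(-33056 + 20525\right) + \left(\frac{77}{2} - - \frac{81}{2}\right) = -12531 + \left(\frac{77}{2} + \frac{81}{2}\right) = -12531 + 79 = -12452$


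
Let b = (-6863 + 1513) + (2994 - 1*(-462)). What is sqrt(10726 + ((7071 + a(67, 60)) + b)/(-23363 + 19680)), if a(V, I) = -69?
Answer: 75*sqrt(25862026)/3683 ≈ 103.56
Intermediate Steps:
b = -1894 (b = -5350 + (2994 + 462) = -5350 + 3456 = -1894)
sqrt(10726 + ((7071 + a(67, 60)) + b)/(-23363 + 19680)) = sqrt(10726 + ((7071 - 69) - 1894)/(-23363 + 19680)) = sqrt(10726 + (7002 - 1894)/(-3683)) = sqrt(10726 + 5108*(-1/3683)) = sqrt(10726 - 5108/3683) = sqrt(39498750/3683) = 75*sqrt(25862026)/3683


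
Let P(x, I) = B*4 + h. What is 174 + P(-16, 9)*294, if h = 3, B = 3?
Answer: 4584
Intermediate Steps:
P(x, I) = 15 (P(x, I) = 3*4 + 3 = 12 + 3 = 15)
174 + P(-16, 9)*294 = 174 + 15*294 = 174 + 4410 = 4584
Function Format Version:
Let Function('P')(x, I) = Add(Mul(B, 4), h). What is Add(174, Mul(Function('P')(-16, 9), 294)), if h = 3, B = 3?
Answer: 4584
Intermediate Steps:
Function('P')(x, I) = 15 (Function('P')(x, I) = Add(Mul(3, 4), 3) = Add(12, 3) = 15)
Add(174, Mul(Function('P')(-16, 9), 294)) = Add(174, Mul(15, 294)) = Add(174, 4410) = 4584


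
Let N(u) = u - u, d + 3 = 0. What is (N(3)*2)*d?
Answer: 0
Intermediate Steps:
d = -3 (d = -3 + 0 = -3)
N(u) = 0
(N(3)*2)*d = (0*2)*(-3) = 0*(-3) = 0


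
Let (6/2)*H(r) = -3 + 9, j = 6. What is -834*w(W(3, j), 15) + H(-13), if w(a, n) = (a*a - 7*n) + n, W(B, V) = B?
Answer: 67556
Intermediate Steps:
w(a, n) = a² - 6*n (w(a, n) = (a² - 7*n) + n = a² - 6*n)
H(r) = 2 (H(r) = (-3 + 9)/3 = (⅓)*6 = 2)
-834*w(W(3, j), 15) + H(-13) = -834*(3² - 6*15) + 2 = -834*(9 - 90) + 2 = -834*(-81) + 2 = 67554 + 2 = 67556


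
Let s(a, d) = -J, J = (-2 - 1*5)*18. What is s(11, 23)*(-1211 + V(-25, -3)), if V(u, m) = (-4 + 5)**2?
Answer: -152460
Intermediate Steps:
J = -126 (J = (-2 - 5)*18 = -7*18 = -126)
V(u, m) = 1 (V(u, m) = 1**2 = 1)
s(a, d) = 126 (s(a, d) = -1*(-126) = 126)
s(11, 23)*(-1211 + V(-25, -3)) = 126*(-1211 + 1) = 126*(-1210) = -152460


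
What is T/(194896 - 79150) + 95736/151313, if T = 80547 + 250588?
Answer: 61186089311/17513874498 ≈ 3.4936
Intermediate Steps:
T = 331135
T/(194896 - 79150) + 95736/151313 = 331135/(194896 - 79150) + 95736/151313 = 331135/115746 + 95736*(1/151313) = 331135*(1/115746) + 95736/151313 = 331135/115746 + 95736/151313 = 61186089311/17513874498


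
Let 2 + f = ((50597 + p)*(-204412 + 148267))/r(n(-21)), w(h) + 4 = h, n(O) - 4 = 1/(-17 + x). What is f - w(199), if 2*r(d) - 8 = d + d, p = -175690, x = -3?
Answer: 46822299459/53 ≈ 8.8344e+8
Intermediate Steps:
n(O) = 79/20 (n(O) = 4 + 1/(-17 - 3) = 4 + 1/(-20) = 4 - 1/20 = 79/20)
w(h) = -4 + h
r(d) = 4 + d (r(d) = 4 + (d + d)/2 = 4 + (2*d)/2 = 4 + d)
f = 46822309794/53 (f = -2 + ((50597 - 175690)*(-204412 + 148267))/(4 + 79/20) = -2 + (-125093*(-56145))/(159/20) = -2 + 7023346485*(20/159) = -2 + 46822309900/53 = 46822309794/53 ≈ 8.8344e+8)
f - w(199) = 46822309794/53 - (-4 + 199) = 46822309794/53 - 1*195 = 46822309794/53 - 195 = 46822299459/53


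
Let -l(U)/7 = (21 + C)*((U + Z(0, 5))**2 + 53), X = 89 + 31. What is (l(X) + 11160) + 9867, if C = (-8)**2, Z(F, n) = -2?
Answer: -8295288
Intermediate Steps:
X = 120
C = 64
l(U) = -31535 - 595*(-2 + U)**2 (l(U) = -7*(21 + 64)*((U - 2)**2 + 53) = -595*((-2 + U)**2 + 53) = -595*(53 + (-2 + U)**2) = -7*(4505 + 85*(-2 + U)**2) = -31535 - 595*(-2 + U)**2)
(l(X) + 11160) + 9867 = ((-31535 - 595*(-2 + 120)**2) + 11160) + 9867 = ((-31535 - 595*118**2) + 11160) + 9867 = ((-31535 - 595*13924) + 11160) + 9867 = ((-31535 - 8284780) + 11160) + 9867 = (-8316315 + 11160) + 9867 = -8305155 + 9867 = -8295288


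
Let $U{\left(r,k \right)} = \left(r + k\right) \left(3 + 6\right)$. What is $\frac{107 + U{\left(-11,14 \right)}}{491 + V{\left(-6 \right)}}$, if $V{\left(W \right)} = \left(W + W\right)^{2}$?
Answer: $\frac{134}{635} \approx 0.21102$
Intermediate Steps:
$U{\left(r,k \right)} = 9 k + 9 r$ ($U{\left(r,k \right)} = \left(k + r\right) 9 = 9 k + 9 r$)
$V{\left(W \right)} = 4 W^{2}$ ($V{\left(W \right)} = \left(2 W\right)^{2} = 4 W^{2}$)
$\frac{107 + U{\left(-11,14 \right)}}{491 + V{\left(-6 \right)}} = \frac{107 + \left(9 \cdot 14 + 9 \left(-11\right)\right)}{491 + 4 \left(-6\right)^{2}} = \frac{107 + \left(126 - 99\right)}{491 + 4 \cdot 36} = \frac{107 + 27}{491 + 144} = \frac{134}{635}$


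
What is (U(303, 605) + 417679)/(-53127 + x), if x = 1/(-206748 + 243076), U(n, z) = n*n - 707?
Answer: -18482996168/1929997655 ≈ -9.5767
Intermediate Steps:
U(n, z) = -707 + n**2 (U(n, z) = n**2 - 707 = -707 + n**2)
x = 1/36328 ≈ 2.7527e-5
(U(303, 605) + 417679)/(-53127 + x) = ((-707 + 303**2) + 417679)/(-53127 + 1/36328) = ((-707 + 91809) + 417679)/(-1929997655/36328) = (91102 + 417679)*(-36328/1929997655) = 508781*(-36328/1929997655) = -18482996168/1929997655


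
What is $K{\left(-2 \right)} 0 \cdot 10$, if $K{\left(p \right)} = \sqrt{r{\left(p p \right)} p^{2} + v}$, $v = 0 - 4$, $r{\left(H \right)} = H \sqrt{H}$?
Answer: $0$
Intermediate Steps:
$r{\left(H \right)} = H^{\frac{3}{2}}$
$v = -4$ ($v = 0 - 4 = -4$)
$K{\left(p \right)} = \sqrt{-4 + p^{2} \left(p^{2}\right)^{\frac{3}{2}}}$ ($K{\left(p \right)} = \sqrt{\left(p p\right)^{\frac{3}{2}} p^{2} - 4} = \sqrt{\left(p^{2}\right)^{\frac{3}{2}} p^{2} - 4} = \sqrt{p^{2} \left(p^{2}\right)^{\frac{3}{2}} - 4} = \sqrt{-4 + p^{2} \left(p^{2}\right)^{\frac{3}{2}}}$)
$K{\left(-2 \right)} 0 \cdot 10 = \sqrt{-4 + \left(-2\right)^{2} \left(\left(-2\right)^{2}\right)^{\frac{3}{2}}} \cdot 0 \cdot 10 = \sqrt{-4 + 4 \cdot 4^{\frac{3}{2}}} \cdot 0 \cdot 10 = \sqrt{-4 + 4 \cdot 8} \cdot 0 \cdot 10 = \sqrt{-4 + 32} \cdot 0 \cdot 10 = \sqrt{28} \cdot 0 \cdot 10 = 2 \sqrt{7} \cdot 0 \cdot 10 = 0 \cdot 10 = 0$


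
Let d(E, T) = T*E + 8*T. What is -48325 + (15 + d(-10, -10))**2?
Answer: -47100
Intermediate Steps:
d(E, T) = 8*T + E*T (d(E, T) = E*T + 8*T = 8*T + E*T)
-48325 + (15 + d(-10, -10))**2 = -48325 + (15 - 10*(8 - 10))**2 = -48325 + (15 - 10*(-2))**2 = -48325 + (15 + 20)**2 = -48325 + 35**2 = -48325 + 1225 = -47100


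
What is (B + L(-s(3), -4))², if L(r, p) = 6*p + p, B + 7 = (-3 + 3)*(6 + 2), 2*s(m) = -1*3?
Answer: 1225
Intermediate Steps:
s(m) = -3/2 (s(m) = (-1*3)/2 = (½)*(-3) = -3/2)
B = -7 (B = -7 + (-3 + 3)*(6 + 2) = -7 + 0*8 = -7 + 0 = -7)
L(r, p) = 7*p
(B + L(-s(3), -4))² = (-7 + 7*(-4))² = (-7 - 28)² = (-35)² = 1225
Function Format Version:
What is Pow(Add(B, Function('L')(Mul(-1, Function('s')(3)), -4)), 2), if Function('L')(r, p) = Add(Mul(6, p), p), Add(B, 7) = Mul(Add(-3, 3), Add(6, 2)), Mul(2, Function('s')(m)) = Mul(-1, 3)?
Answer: 1225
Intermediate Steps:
Function('s')(m) = Rational(-3, 2) (Function('s')(m) = Mul(Rational(1, 2), Mul(-1, 3)) = Mul(Rational(1, 2), -3) = Rational(-3, 2))
B = -7 (B = Add(-7, Mul(Add(-3, 3), Add(6, 2))) = Add(-7, Mul(0, 8)) = Add(-7, 0) = -7)
Function('L')(r, p) = Mul(7, p)
Pow(Add(B, Function('L')(Mul(-1, Function('s')(3)), -4)), 2) = Pow(Add(-7, Mul(7, -4)), 2) = Pow(Add(-7, -28), 2) = Pow(-35, 2) = 1225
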